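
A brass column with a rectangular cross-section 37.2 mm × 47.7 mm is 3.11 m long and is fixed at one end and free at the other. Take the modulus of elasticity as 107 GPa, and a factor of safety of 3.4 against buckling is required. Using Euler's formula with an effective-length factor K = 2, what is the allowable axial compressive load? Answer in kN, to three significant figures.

Buckling occurs about the weak axis: I_min = h·b³/12 = 47.7×37.2³/12 = 204600 mm⁴ (b = 37.2 mm is the smaller dimension).
Effective length L_e = KL = 2×3.11 m = 6220 mm.
Euler critical load P_cr = π²EI/L_e² = π²×107000×204600/6220² = 5586 N.
P_allow = P_cr/n = 5586/3.4 = 1643 N.

P_allow = 1.64 kN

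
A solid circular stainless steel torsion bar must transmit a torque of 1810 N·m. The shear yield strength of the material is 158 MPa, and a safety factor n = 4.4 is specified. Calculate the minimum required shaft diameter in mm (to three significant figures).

Allowable shear stress τ_allow = 158/4.4 = 35.91 MPa.
For a solid shaft τ = 16T/(πd³), so d³ = 16T/(π τ_allow) = 16×1810000/(π×35.91) = 256700 mm³.
d = (256700)^(1/3) = 63.55 mm.

d = 63.6 mm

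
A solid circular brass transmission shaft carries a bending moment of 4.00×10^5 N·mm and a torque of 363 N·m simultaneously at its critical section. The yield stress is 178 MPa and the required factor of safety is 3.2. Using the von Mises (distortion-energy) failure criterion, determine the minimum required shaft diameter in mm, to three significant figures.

σ_allow = σ_y/n = 178/3.2 = 55.62 MPa.
For a solid shaft σ_b = 32M/(πd³) and τ = 16T/(πd³), so the von Mises stress is σ' = (16/πd³)·√(4M²+3T²).
√(4M²+3T²) = √(4×(400000)² + 3×(363000)²) = 1.018×10^6 N·mm.
d³ = 16×1.018×10^6/(π×55.62) = 93160 mm³.
d = 45.33 mm.

d = 45.3 mm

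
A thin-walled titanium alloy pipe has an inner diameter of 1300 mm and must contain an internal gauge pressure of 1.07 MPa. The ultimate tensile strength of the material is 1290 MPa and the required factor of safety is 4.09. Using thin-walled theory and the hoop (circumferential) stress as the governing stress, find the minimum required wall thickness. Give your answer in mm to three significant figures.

σ_allow = 1290/4.09 = 315.4 MPa.
Hoop stress σ_h = pD/(2t), so t = pD/(2σ_allow) = 1.07×1300/(2×315.4) = 2.205 mm.

t = 2.21 mm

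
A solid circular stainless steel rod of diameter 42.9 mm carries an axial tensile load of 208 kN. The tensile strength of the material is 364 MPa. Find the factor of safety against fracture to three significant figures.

n = 2.53

A = πd²/4 = 1445 mm².
σ = F/A = 208000/1445 = 143.9 MPa.
n = 364/143.9 = 2.530.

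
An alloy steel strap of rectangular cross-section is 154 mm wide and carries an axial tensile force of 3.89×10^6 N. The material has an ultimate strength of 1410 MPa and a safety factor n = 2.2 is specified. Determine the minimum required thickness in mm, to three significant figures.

t = 39.4 mm

σ_allow = 1410/2.2 = 640.9 MPa.
Required area A = F/σ_allow = 3890000/640.9 = 6070 mm².
t = A/w = 6070/154 = 39.41 mm.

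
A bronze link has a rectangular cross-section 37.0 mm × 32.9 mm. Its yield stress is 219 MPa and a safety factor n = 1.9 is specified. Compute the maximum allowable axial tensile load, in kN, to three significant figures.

F_allow = 140 kN

σ_allow = 219/1.9 = 115.3 MPa.
A = 37.0×32.9 = 1217 mm².
F_allow = σ_allow × A = 115.3×1217 = 140300 N.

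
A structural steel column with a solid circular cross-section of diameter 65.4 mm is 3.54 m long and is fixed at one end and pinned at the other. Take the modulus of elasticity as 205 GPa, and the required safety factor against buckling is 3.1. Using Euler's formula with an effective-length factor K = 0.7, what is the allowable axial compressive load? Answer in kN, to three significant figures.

P_allow = 95.4 kN

I = πd⁴/64 = π×65.4⁴/64 = 898000 mm⁴.
Effective length L_e = KL = 0.7×3.54 m = 2478 mm.
Euler critical load P_cr = π²EI/L_e² = π²×205000×898000/2478² = 295900 N.
P_allow = P_cr/n = 295900/3.1 = 95450 N.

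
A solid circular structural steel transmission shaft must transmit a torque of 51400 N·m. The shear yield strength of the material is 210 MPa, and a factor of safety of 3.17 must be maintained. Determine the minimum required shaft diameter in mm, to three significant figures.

Allowable shear stress τ_allow = 210/3.17 = 66.25 MPa.
For a solid shaft τ = 16T/(πd³), so d³ = 16T/(π τ_allow) = 16×5.1400×10^7/(π×66.25) = 3.952×10^6 mm³.
d = (3.952×10^6)^(1/3) = 158.1 mm.

d = 158 mm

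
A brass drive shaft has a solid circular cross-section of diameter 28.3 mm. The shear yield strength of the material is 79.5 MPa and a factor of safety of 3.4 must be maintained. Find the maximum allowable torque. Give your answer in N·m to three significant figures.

T_allow = 104 N·m

τ_allow = 79.5/3.4 = 23.38 MPa.
For a solid shaft T_allow = τ_allow·πd³/16; πd³/16 = π×28.3³/16 = 4450 mm³.
T_allow = 23.38×4450 = 104100 N·mm = 104.1 N·m.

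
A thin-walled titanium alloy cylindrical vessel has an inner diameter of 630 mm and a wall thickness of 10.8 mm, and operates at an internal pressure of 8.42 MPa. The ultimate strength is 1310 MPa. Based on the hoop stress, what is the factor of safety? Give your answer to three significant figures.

σ_h = pD/(2t) = 8.42×630/(2×10.8) = 245.6 MPa.
n = 1310/245.6 = 5.334.

n = 5.33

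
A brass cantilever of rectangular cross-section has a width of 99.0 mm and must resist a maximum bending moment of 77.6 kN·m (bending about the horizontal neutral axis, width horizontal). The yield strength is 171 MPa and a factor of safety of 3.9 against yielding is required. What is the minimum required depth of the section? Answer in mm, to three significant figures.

σ_allow = 171/3.9 = 43.85 MPa.
For a rectangular section σ = 6M/(bh²), so h² = 6M/(b σ_allow) = 6×7.7600×10^7/(99.0×43.85) = 107300 mm².
h = 327.5 mm.

h = 328 mm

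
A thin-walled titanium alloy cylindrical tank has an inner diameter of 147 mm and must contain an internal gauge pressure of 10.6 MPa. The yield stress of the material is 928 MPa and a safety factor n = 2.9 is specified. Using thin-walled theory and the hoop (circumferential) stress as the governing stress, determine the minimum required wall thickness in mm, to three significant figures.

t = 2.43 mm

σ_allow = 928/2.9 = 320.0 MPa.
Hoop stress σ_h = pD/(2t), so t = pD/(2σ_allow) = 10.6×147/(2×320.0) = 2.435 mm.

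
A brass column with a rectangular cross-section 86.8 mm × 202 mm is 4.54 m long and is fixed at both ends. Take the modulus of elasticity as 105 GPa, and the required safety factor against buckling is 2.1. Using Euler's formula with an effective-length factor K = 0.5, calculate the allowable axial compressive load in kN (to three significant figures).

Buckling occurs about the weak axis: I_min = h·b³/12 = 202×86.8³/12 = 1.101×10^7 mm⁴ (b = 86.8 mm is the smaller dimension).
Effective length L_e = KL = 0.5×4.54 m = 2270 mm.
Euler critical load P_cr = π²EI/L_e² = π²×105000×1.101×10^7/2270² = 2.214×10^6 N.
P_allow = P_cr/n = 2.214×10^6/2.1 = 1.054×10^6 N.

P_allow = 1050 kN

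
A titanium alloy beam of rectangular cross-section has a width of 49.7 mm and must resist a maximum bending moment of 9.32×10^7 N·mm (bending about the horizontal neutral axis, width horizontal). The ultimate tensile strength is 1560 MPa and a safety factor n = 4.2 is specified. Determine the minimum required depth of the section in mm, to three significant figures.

σ_allow = 1560/4.2 = 371.4 MPa.
For a rectangular section σ = 6M/(bh²), so h² = 6M/(b σ_allow) = 6×9.3200×10^7/(49.7×371.4) = 30290 mm².
h = 174.0 mm.

h = 174 mm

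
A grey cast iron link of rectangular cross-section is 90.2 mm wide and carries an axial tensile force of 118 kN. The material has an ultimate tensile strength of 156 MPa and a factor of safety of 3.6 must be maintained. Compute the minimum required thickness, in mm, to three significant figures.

σ_allow = 156/3.6 = 43.33 MPa.
Required area A = F/σ_allow = 118000/43.33 = 2723 mm².
t = A/w = 2723/90.2 = 30.19 mm.

t = 30.2 mm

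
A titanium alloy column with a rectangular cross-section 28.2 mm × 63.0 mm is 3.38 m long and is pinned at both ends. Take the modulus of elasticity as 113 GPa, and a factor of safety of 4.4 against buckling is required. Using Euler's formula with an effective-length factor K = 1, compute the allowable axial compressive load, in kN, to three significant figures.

Buckling occurs about the weak axis: I_min = h·b³/12 = 63.0×28.2³/12 = 117700 mm⁴ (b = 28.2 mm is the smaller dimension).
Effective length L_e = KL = 1×3.38 m = 3380 mm.
Euler critical load P_cr = π²EI/L_e² = π²×113000×117700/3380² = 11490 N.
P_allow = P_cr/n = 11490/4.4 = 2612 N.

P_allow = 2.61 kN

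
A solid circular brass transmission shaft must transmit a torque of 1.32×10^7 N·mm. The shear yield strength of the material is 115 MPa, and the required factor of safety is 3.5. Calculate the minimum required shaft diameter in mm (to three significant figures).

d = 127 mm

Allowable shear stress τ_allow = 115/3.5 = 32.86 MPa.
For a solid shaft τ = 16T/(πd³), so d³ = 16T/(π τ_allow) = 16×1.3200×10^7/(π×32.86) = 2.046×10^6 mm³.
d = (2.046×10^6)^(1/3) = 127.0 mm.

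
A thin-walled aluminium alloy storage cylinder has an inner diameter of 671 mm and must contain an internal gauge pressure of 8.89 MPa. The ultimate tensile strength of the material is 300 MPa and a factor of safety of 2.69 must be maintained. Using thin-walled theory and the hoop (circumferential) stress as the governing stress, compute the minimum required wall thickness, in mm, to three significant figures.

t = 26.7 mm

σ_allow = 300/2.69 = 111.5 MPa.
Hoop stress σ_h = pD/(2t), so t = pD/(2σ_allow) = 8.89×671/(2×111.5) = 26.74 mm.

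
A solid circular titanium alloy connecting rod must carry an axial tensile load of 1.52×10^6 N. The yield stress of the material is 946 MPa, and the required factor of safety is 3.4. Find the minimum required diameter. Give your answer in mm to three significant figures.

Allowable stress σ_allow = 946/3.4 = 278.2 MPa.
Required area A = F/σ_allow = 1520000/278.2 = 5463 mm².
A = πd²/4 → d = √(4A/π) = 83.40 mm.

d = 83.4 mm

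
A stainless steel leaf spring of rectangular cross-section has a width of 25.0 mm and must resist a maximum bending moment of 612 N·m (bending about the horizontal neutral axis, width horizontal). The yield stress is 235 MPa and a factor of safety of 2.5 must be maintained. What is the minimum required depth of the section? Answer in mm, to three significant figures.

h = 39.5 mm

σ_allow = 235/2.5 = 94.00 MPa.
For a rectangular section σ = 6M/(bh²), so h² = 6M/(b σ_allow) = 6×612000/(25.0×94.00) = 1563 mm².
h = 39.53 mm.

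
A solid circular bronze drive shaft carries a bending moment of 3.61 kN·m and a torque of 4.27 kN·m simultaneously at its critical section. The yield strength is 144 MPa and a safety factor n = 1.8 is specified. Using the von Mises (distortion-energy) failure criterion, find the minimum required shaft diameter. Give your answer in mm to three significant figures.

d = 87.0 mm

σ_allow = σ_y/n = 144/1.8 = 80.00 MPa.
For a solid shaft σ_b = 32M/(πd³) and τ = 16T/(πd³), so the von Mises stress is σ' = (16/πd³)·√(4M²+3T²).
√(4M²+3T²) = √(4×(3.610×10^6)² + 3×(4.270×10^6)²) = 1.034×10^7 N·mm.
d³ = 16×1.034×10^7/(π×80.00) = 658000 mm³.
d = 86.98 mm.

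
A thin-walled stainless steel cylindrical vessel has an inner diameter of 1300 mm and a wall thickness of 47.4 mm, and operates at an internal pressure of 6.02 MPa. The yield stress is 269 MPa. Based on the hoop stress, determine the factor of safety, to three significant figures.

σ_h = pD/(2t) = 6.02×1300/(2×47.4) = 82.55 MPa.
n = 269/82.55 = 3.259.

n = 3.26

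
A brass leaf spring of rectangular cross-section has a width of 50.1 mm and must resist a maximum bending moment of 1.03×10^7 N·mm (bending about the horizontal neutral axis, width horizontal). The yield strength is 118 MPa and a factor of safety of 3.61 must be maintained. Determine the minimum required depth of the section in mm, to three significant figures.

σ_allow = 118/3.61 = 32.69 MPa.
For a rectangular section σ = 6M/(bh²), so h² = 6M/(b σ_allow) = 6×1.0300×10^7/(50.1×32.69) = 37740 mm².
h = 194.3 mm.

h = 194 mm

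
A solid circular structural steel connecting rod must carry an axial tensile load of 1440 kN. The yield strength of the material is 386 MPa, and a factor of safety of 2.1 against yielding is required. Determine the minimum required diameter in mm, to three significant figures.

d = 99.9 mm

Allowable stress σ_allow = 386/2.1 = 183.8 MPa.
Required area A = F/σ_allow = 1440000/183.8 = 7834 mm².
A = πd²/4 → d = √(4A/π) = 99.87 mm.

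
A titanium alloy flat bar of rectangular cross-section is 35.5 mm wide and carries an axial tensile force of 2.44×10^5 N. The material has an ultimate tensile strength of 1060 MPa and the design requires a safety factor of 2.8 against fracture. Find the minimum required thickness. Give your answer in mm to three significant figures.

t = 18.2 mm

σ_allow = 1060/2.8 = 378.6 MPa.
Required area A = F/σ_allow = 244000/378.6 = 644.5 mm².
t = A/w = 644.5/35.5 = 18.16 mm.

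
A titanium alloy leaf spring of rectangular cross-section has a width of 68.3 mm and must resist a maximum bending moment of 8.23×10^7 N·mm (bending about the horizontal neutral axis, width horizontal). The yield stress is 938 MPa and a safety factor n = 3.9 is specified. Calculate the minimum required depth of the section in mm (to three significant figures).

σ_allow = 938/3.9 = 240.5 MPa.
For a rectangular section σ = 6M/(bh²), so h² = 6M/(b σ_allow) = 6×8.2300×10^7/(68.3×240.5) = 30060 mm².
h = 173.4 mm.

h = 173 mm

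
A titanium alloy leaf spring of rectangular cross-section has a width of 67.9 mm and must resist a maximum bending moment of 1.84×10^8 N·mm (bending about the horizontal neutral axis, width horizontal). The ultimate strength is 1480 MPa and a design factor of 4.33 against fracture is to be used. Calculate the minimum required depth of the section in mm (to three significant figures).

h = 218 mm

σ_allow = 1480/4.33 = 341.8 MPa.
For a rectangular section σ = 6M/(bh²), so h² = 6M/(b σ_allow) = 6×1.8400×10^8/(67.9×341.8) = 47570 mm².
h = 218.1 mm.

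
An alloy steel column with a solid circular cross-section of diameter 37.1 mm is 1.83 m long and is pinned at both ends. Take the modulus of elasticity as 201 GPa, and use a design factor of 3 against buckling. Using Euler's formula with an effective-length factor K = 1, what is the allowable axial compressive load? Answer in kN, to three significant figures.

P_allow = 18.4 kN

I = πd⁴/64 = π×37.1⁴/64 = 93000 mm⁴.
Effective length L_e = KL = 1×1.83 m = 1830 mm.
Euler critical load P_cr = π²EI/L_e² = π²×201000×93000/1830² = 55090 N.
P_allow = P_cr/n = 55090/3 = 18360 N.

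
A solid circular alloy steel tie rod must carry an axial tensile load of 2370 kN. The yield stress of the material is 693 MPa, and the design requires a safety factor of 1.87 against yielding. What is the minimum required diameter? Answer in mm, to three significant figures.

d = 90.2 mm

Allowable stress σ_allow = 693/1.87 = 370.6 MPa.
Required area A = F/σ_allow = 2370000/370.6 = 6395 mm².
A = πd²/4 → d = √(4A/π) = 90.24 mm.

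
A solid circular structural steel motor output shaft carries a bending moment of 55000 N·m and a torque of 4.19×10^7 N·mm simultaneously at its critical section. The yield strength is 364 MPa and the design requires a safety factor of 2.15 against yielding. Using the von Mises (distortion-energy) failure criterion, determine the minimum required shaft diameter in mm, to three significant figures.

d = 158 mm

σ_allow = σ_y/n = 364/2.15 = 169.3 MPa.
For a solid shaft σ_b = 32M/(πd³) and τ = 16T/(πd³), so the von Mises stress is σ' = (16/πd³)·√(4M²+3T²).
√(4M²+3T²) = √(4×(5.500×10^7)² + 3×(4.190×10^7)²) = 1.318×10^8 N·mm.
d³ = 16×1.318×10^8/(π×169.3) = 3.964×10^6 mm³.
d = 158.3 mm.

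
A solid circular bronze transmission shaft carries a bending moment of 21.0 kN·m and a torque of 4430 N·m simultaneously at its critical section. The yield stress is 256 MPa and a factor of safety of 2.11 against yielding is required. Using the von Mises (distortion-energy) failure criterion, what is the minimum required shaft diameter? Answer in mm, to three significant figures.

d = 121 mm

σ_allow = σ_y/n = 256/2.11 = 121.3 MPa.
For a solid shaft σ_b = 32M/(πd³) and τ = 16T/(πd³), so the von Mises stress is σ' = (16/πd³)·√(4M²+3T²).
√(4M²+3T²) = √(4×(2.100×10^7)² + 3×(4.430×10^6)²) = 4.270×10^7 N·mm.
d³ = 16×4.270×10^7/(π×121.3) = 1.792×10^6 mm³.
d = 121.5 mm.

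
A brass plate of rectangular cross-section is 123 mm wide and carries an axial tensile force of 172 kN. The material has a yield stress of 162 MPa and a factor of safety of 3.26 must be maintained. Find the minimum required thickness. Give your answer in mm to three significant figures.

σ_allow = 162/3.26 = 49.69 MPa.
Required area A = F/σ_allow = 172000/49.69 = 3461 mm².
t = A/w = 3461/123 = 28.14 mm.

t = 28.1 mm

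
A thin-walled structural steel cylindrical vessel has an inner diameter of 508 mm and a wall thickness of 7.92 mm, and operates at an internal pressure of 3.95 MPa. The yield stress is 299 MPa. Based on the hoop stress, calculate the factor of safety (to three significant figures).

n = 2.36

σ_h = pD/(2t) = 3.95×508/(2×7.92) = 126.7 MPa.
n = 299/126.7 = 2.360.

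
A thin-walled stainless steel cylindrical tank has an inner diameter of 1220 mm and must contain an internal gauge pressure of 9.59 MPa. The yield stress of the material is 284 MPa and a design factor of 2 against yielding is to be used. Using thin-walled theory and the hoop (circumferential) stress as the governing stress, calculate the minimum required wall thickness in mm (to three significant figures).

t = 41.2 mm

σ_allow = 284/2 = 142.0 MPa.
Hoop stress σ_h = pD/(2t), so t = pD/(2σ_allow) = 9.59×1220/(2×142.0) = 41.20 mm.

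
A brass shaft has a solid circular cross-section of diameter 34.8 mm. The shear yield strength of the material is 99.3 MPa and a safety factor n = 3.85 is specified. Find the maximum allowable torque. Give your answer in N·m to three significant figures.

τ_allow = 99.3/3.85 = 25.79 MPa.
For a solid shaft T_allow = τ_allow·πd³/16; πd³/16 = π×34.8³/16 = 8275 mm³.
T_allow = 25.79×8275 = 213400 N·mm = 213.4 N·m.

T_allow = 213 N·m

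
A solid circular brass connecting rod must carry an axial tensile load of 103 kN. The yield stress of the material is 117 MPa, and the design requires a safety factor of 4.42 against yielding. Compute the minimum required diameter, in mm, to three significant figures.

d = 70.4 mm

Allowable stress σ_allow = 117/4.42 = 26.47 MPa.
Required area A = F/σ_allow = 103000/26.47 = 3891 mm².
A = πd²/4 → d = √(4A/π) = 70.39 mm.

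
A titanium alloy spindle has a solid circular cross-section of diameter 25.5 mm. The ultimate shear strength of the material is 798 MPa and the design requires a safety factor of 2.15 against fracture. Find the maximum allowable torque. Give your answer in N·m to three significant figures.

T_allow = 1210 N·m

τ_allow = 798/2.15 = 371.2 MPa.
For a solid shaft T_allow = τ_allow·πd³/16; πd³/16 = π×25.5³/16 = 3256 mm³.
T_allow = 371.2×3256 = 1.208×10^6 N·mm = 1208 N·m.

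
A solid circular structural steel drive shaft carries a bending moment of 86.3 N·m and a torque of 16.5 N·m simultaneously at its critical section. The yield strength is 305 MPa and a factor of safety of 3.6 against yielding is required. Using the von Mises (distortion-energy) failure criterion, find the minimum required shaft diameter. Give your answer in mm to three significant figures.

d = 21.9 mm

σ_allow = σ_y/n = 305/3.6 = 84.72 MPa.
For a solid shaft σ_b = 32M/(πd³) and τ = 16T/(πd³), so the von Mises stress is σ' = (16/πd³)·√(4M²+3T²).
√(4M²+3T²) = √(4×(86300)² + 3×(16500)²) = 175000 N·mm.
d³ = 16×175000/(π×84.72) = 10520 mm³.
d = 21.91 mm.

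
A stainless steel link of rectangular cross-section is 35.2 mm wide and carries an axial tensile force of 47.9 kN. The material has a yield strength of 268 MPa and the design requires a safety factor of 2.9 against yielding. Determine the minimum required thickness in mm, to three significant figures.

t = 14.7 mm

σ_allow = 268/2.9 = 92.41 MPa.
Required area A = F/σ_allow = 47900/92.41 = 518.3 mm².
t = A/w = 518.3/35.2 = 14.73 mm.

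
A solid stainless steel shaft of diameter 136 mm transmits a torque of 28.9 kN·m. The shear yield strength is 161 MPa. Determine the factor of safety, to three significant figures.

n = 2.75

τ = 16T/(πd³) = 16×2.8900×10^7/(π×136³) = 58.51 MPa.
n = τ_limit/τ = 161/58.51 = 2.752.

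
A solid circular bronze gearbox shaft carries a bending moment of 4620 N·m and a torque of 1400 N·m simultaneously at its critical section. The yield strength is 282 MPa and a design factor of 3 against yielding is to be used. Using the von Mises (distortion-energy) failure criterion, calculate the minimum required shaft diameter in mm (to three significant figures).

d = 80.3 mm

σ_allow = σ_y/n = 282/3 = 94.00 MPa.
For a solid shaft σ_b = 32M/(πd³) and τ = 16T/(πd³), so the von Mises stress is σ' = (16/πd³)·√(4M²+3T²).
√(4M²+3T²) = √(4×(4.620×10^6)² + 3×(1.400×10^6)²) = 9.553×10^6 N·mm.
d³ = 16×9.553×10^6/(π×94.00) = 517600 mm³.
d = 80.29 mm.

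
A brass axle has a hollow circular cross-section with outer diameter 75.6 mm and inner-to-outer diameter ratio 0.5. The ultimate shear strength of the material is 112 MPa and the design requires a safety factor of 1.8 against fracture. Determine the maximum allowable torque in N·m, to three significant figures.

T_allow = 4950 N·m

τ_allow = 112/1.8 = 62.22 MPa.
For a hollow shaft T_allow = τ_allow·πd_o³(1−k⁴)/16 with 1−k⁴ = 0.9375, so πd_o³(1−k⁴)/16 = 79540 mm³.
T_allow = 62.22×79540 = 4.949×10^6 N·mm = 4949 N·m.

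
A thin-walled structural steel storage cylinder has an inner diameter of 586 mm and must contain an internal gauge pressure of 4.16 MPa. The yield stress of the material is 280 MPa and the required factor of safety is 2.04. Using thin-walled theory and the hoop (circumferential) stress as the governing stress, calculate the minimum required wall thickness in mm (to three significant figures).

σ_allow = 280/2.04 = 137.3 MPa.
Hoop stress σ_h = pD/(2t), so t = pD/(2σ_allow) = 4.16×586/(2×137.3) = 8.880 mm.

t = 8.88 mm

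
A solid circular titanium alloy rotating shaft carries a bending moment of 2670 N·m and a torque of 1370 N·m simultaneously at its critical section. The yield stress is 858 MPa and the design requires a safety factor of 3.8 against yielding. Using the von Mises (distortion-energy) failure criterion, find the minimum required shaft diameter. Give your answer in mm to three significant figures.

σ_allow = σ_y/n = 858/3.8 = 225.8 MPa.
For a solid shaft σ_b = 32M/(πd³) and τ = 16T/(πd³), so the von Mises stress is σ' = (16/πd³)·√(4M²+3T²).
√(4M²+3T²) = √(4×(2.670×10^6)² + 3×(1.370×10^6)²) = 5.843×10^6 N·mm.
d³ = 16×5.843×10^6/(π×225.8) = 131800 mm³.
d = 50.89 mm.

d = 50.9 mm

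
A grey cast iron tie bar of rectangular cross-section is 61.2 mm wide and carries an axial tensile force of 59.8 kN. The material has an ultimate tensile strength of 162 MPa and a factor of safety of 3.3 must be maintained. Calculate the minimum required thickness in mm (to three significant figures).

σ_allow = 162/3.3 = 49.09 MPa.
Required area A = F/σ_allow = 59800/49.09 = 1218 mm².
t = A/w = 1218/61.2 = 19.90 mm.

t = 19.9 mm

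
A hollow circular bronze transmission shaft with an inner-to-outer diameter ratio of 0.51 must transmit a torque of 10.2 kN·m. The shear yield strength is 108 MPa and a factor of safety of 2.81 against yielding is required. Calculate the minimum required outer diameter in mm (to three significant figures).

d_o = 113 mm

τ_allow = 108/2.81 = 38.43 MPa.
For a hollow shaft τ = 16T/[πd_o³(1−k⁴)] with k = 0.51, so 1−k⁴ = 0.9323.
d_o³ = 16T/[π τ_allow (1−k⁴)] = 16×1.0200×10^7/(π×38.43×0.9323) = 1.450×10^6 mm³.
d_o = 113.2 mm.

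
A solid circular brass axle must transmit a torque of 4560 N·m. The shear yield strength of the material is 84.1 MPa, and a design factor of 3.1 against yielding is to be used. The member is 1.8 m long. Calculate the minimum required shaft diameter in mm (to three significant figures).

Allowable shear stress τ_allow = 84.1/3.1 = 27.13 MPa.
For a solid shaft τ = 16T/(πd³), so d³ = 16T/(π τ_allow) = 16×4560000/(π×27.13) = 856100 mm³.
d = (856100)^(1/3) = 94.95 mm.

d = 95.0 mm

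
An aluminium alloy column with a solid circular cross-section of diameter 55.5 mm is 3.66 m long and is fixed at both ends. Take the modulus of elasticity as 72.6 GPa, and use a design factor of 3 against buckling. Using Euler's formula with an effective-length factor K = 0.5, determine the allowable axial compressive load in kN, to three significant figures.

I = πd⁴/64 = π×55.5⁴/64 = 465700 mm⁴.
Effective length L_e = KL = 0.5×3.66 m = 1830 mm.
Euler critical load P_cr = π²EI/L_e² = π²×72600×465700/1830² = 99650 N.
P_allow = P_cr/n = 99650/3 = 33220 N.

P_allow = 33.2 kN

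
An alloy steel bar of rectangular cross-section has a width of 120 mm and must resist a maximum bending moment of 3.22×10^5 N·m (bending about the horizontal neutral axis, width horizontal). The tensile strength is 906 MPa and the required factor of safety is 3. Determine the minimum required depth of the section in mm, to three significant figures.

h = 231 mm

σ_allow = 906/3 = 302.0 MPa.
For a rectangular section σ = 6M/(bh²), so h² = 6M/(b σ_allow) = 6×3.2200×10^8/(120×302.0) = 53310 mm².
h = 230.9 mm.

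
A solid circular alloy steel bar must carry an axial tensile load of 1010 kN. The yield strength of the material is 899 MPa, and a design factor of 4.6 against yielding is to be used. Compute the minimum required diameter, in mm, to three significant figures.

d = 81.1 mm

Allowable stress σ_allow = 899/4.6 = 195.4 MPa.
Required area A = F/σ_allow = 1010000/195.4 = 5168 mm².
A = πd²/4 → d = √(4A/π) = 81.12 mm.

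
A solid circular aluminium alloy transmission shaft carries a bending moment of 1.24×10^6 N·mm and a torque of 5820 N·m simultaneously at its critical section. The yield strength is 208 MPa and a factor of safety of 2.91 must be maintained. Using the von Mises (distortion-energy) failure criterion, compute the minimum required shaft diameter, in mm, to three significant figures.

σ_allow = σ_y/n = 208/2.91 = 71.48 MPa.
For a solid shaft σ_b = 32M/(πd³) and τ = 16T/(πd³), so the von Mises stress is σ' = (16/πd³)·√(4M²+3T²).
√(4M²+3T²) = √(4×(1.240×10^6)² + 3×(5.820×10^6)²) = 1.038×10^7 N·mm.
d³ = 16×1.038×10^7/(π×71.48) = 739700 mm³.
d = 90.44 mm.

d = 90.4 mm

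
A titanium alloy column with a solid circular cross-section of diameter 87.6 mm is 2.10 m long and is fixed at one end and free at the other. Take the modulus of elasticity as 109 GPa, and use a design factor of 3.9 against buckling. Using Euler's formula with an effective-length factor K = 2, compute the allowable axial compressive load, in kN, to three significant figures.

I = πd⁴/64 = π×87.6⁴/64 = 2.891×10^6 mm⁴.
Effective length L_e = KL = 2×2.10 m = 4200 mm.
Euler critical load P_cr = π²EI/L_e² = π²×109000×2.891×10^6/4200² = 176300 N.
P_allow = P_cr/n = 176300/3.9 = 45200 N.

P_allow = 45.2 kN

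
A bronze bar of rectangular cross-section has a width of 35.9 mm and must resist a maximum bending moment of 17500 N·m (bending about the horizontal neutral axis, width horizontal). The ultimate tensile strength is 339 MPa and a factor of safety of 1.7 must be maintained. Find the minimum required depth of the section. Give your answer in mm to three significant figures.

h = 121 mm

σ_allow = 339/1.7 = 199.4 MPa.
For a rectangular section σ = 6M/(bh²), so h² = 6M/(b σ_allow) = 6×1.7500×10^7/(35.9×199.4) = 14670 mm².
h = 121.1 mm.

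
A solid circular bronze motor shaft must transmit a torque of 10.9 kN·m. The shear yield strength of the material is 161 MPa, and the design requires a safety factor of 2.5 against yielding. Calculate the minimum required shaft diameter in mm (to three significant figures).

Allowable shear stress τ_allow = 161/2.5 = 64.40 MPa.
For a solid shaft τ = 16T/(πd³), so d³ = 16T/(π τ_allow) = 16×1.0900×10^7/(π×64.40) = 862000 mm³.
d = (862000)^(1/3) = 95.17 mm.

d = 95.2 mm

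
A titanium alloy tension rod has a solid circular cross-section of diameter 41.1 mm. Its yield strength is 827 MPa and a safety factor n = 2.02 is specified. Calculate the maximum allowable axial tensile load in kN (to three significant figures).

σ_allow = 827/2.02 = 409.4 MPa.
A = πd²/4 = π×41.1²/4 = 1327 mm².
F_allow = σ_allow × A = 409.4×1327 = 543200 N.

F_allow = 543 kN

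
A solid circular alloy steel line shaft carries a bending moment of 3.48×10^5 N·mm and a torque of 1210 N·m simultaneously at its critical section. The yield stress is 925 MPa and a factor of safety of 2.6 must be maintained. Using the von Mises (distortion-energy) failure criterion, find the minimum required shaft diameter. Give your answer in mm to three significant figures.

σ_allow = σ_y/n = 925/2.6 = 355.8 MPa.
For a solid shaft σ_b = 32M/(πd³) and τ = 16T/(πd³), so the von Mises stress is σ' = (16/πd³)·√(4M²+3T²).
√(4M²+3T²) = √(4×(348000)² + 3×(1.210×10^6)²) = 2.208×10^6 N·mm.
d³ = 16×2.208×10^6/(π×355.8) = 31610 mm³.
d = 31.62 mm.

d = 31.6 mm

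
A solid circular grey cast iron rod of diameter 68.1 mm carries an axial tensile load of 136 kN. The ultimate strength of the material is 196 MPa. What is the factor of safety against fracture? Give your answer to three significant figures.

n = 5.25

A = πd²/4 = 3642 mm².
σ = F/A = 136000/3642 = 37.34 MPa.
n = 196/37.34 = 5.249.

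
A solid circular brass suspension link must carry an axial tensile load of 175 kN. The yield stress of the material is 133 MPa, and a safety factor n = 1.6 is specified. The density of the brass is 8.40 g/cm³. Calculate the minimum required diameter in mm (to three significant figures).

d = 51.8 mm

Allowable stress σ_allow = 133/1.6 = 83.12 MPa.
Required area A = F/σ_allow = 175000/83.12 = 2105 mm².
A = πd²/4 → d = √(4A/π) = 51.77 mm.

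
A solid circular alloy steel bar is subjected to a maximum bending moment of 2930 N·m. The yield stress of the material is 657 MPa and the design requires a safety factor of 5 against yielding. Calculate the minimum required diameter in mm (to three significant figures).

d = 61.0 mm

σ_allow = 657/5 = 131.4 MPa.
For a solid circular section σ = 32M/(πd³), so d³ = 32M/(π σ_allow) = 32×2930000/(π×131.4) = 227100 mm³.
d = 61.01 mm.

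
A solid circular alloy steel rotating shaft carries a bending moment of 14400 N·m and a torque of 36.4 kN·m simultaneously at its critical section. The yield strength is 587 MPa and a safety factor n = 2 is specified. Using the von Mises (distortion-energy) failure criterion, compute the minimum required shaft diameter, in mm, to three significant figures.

d = 106 mm

σ_allow = σ_y/n = 587/2 = 293.5 MPa.
For a solid shaft σ_b = 32M/(πd³) and τ = 16T/(πd³), so the von Mises stress is σ' = (16/πd³)·√(4M²+3T²).
√(4M²+3T²) = √(4×(1.440×10^7)² + 3×(3.640×10^7)²) = 6.931×10^7 N·mm.
d³ = 16×6.931×10^7/(π×293.5) = 1.203×10^6 mm³.
d = 106.3 mm.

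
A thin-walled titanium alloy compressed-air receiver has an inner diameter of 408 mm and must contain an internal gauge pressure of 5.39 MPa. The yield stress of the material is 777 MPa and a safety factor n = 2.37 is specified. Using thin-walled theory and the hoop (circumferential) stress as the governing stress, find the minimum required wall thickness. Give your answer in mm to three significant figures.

t = 3.35 mm

σ_allow = 777/2.37 = 327.8 MPa.
Hoop stress σ_h = pD/(2t), so t = pD/(2σ_allow) = 5.39×408/(2×327.8) = 3.354 mm.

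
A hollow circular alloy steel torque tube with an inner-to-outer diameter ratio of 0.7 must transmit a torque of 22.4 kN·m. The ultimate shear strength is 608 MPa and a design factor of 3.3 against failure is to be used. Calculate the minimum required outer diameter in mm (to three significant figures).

τ_allow = 608/3.3 = 184.2 MPa.
For a hollow shaft τ = 16T/[πd_o³(1−k⁴)] with k = 0.7, so 1−k⁴ = 0.7599.
d_o³ = 16T/[π τ_allow (1−k⁴)] = 16×2.2400×10^7/(π×184.2×0.7599) = 814800 mm³.
d_o = 93.40 mm.

d_o = 93.4 mm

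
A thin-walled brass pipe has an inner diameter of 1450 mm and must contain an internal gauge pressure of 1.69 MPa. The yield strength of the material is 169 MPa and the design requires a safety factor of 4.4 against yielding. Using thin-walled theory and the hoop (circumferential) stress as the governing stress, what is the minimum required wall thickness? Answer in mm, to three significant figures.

t = 31.9 mm

σ_allow = 169/4.4 = 38.41 MPa.
Hoop stress σ_h = pD/(2t), so t = pD/(2σ_allow) = 1.69×1450/(2×38.41) = 31.90 mm.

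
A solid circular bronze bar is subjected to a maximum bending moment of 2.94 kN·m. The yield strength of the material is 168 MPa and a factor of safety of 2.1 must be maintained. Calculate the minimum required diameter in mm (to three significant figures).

σ_allow = 168/2.1 = 80.00 MPa.
For a solid circular section σ = 32M/(πd³), so d³ = 32M/(π σ_allow) = 32×2940000/(π×80.00) = 374300 mm³.
d = 72.07 mm.

d = 72.1 mm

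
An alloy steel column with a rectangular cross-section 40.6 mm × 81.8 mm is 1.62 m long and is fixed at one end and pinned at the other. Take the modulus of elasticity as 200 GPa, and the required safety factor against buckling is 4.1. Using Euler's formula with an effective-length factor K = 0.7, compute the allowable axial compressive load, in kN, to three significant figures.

P_allow = 171 kN

Buckling occurs about the weak axis: I_min = h·b³/12 = 81.8×40.6³/12 = 456200 mm⁴ (b = 40.6 mm is the smaller dimension).
Effective length L_e = KL = 0.7×1.62 m = 1134 mm.
Euler critical load P_cr = π²EI/L_e² = π²×200000×456200/1134² = 700300 N.
P_allow = P_cr/n = 700300/4.1 = 170800 N.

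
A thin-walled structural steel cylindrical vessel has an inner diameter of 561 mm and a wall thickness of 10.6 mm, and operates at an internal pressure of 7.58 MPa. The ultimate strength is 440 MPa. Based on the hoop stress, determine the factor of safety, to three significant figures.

n = 2.19

σ_h = pD/(2t) = 7.58×561/(2×10.6) = 200.6 MPa.
n = 440/200.6 = 2.194.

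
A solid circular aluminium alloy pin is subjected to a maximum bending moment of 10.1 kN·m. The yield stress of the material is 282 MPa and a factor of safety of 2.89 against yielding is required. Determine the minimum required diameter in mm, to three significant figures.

σ_allow = 282/2.89 = 97.58 MPa.
For a solid circular section σ = 32M/(πd³), so d³ = 32M/(π σ_allow) = 32×1.0100×10^7/(π×97.58) = 1.054×10^6 mm³.
d = 101.8 mm.

d = 102 mm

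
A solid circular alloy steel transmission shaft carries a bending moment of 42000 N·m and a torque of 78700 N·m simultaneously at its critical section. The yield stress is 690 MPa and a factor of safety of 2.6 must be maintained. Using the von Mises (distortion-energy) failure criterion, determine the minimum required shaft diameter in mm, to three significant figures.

d = 145 mm

σ_allow = σ_y/n = 690/2.6 = 265.4 MPa.
For a solid shaft σ_b = 32M/(πd³) and τ = 16T/(πd³), so the von Mises stress is σ' = (16/πd³)·√(4M²+3T²).
√(4M²+3T²) = √(4×(4.200×10^7)² + 3×(7.870×10^7)²) = 1.601×10^8 N·mm.
d³ = 16×1.601×10^8/(π×265.4) = 3.073×10^6 mm³.
d = 145.4 mm.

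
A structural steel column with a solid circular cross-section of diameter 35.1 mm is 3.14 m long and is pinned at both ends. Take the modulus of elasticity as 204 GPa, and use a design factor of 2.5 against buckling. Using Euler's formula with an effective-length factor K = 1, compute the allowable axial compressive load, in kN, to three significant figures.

I = πd⁴/64 = π×35.1⁴/64 = 74510 mm⁴.
Effective length L_e = KL = 1×3.14 m = 3140 mm.
Euler critical load P_cr = π²EI/L_e² = π²×204000×74510/3140² = 15210 N.
P_allow = P_cr/n = 15210/2.5 = 6086 N.

P_allow = 6.09 kN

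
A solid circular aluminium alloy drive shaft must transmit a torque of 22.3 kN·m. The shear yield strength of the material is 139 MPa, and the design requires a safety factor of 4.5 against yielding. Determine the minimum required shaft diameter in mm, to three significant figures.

Allowable shear stress τ_allow = 139/4.5 = 30.89 MPa.
For a solid shaft τ = 16T/(πd³), so d³ = 16T/(π τ_allow) = 16×2.2300×10^7/(π×30.89) = 3.677×10^6 mm³.
d = (3.677×10^6)^(1/3) = 154.3 mm.

d = 154 mm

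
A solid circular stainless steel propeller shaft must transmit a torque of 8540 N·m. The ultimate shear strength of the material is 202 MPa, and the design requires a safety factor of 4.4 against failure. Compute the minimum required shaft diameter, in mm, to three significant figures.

Allowable shear stress τ_allow = 202/4.4 = 45.91 MPa.
For a solid shaft τ = 16T/(πd³), so d³ = 16T/(π τ_allow) = 16×8540000/(π×45.91) = 947400 mm³.
d = (947400)^(1/3) = 98.21 mm.

d = 98.2 mm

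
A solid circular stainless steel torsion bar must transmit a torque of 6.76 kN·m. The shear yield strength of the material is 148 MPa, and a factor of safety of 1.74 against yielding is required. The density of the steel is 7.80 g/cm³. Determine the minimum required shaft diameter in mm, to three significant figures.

d = 74.0 mm

Allowable shear stress τ_allow = 148/1.74 = 85.06 MPa.
For a solid shaft τ = 16T/(πd³), so d³ = 16T/(π τ_allow) = 16×6760000/(π×85.06) = 404800 mm³.
d = (404800)^(1/3) = 73.97 mm.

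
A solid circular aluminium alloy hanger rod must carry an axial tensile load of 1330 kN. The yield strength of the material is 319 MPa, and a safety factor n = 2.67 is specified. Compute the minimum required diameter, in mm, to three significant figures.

d = 119 mm

Allowable stress σ_allow = 319/2.67 = 119.5 MPa.
Required area A = F/σ_allow = 1330000/119.5 = 11130 mm².
A = πd²/4 → d = √(4A/π) = 119.1 mm.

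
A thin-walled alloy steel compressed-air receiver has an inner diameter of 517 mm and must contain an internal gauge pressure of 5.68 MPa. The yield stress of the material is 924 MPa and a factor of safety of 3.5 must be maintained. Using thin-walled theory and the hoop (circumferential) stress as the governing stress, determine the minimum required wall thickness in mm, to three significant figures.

σ_allow = 924/3.5 = 264.0 MPa.
Hoop stress σ_h = pD/(2t), so t = pD/(2σ_allow) = 5.68×517/(2×264.0) = 5.562 mm.

t = 5.56 mm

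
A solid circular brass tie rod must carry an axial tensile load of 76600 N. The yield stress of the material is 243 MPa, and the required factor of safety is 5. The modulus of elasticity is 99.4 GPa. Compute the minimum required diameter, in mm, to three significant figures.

Allowable stress σ_allow = 243/5 = 48.60 MPa.
Required area A = F/σ_allow = 76600/48.60 = 1576 mm².
A = πd²/4 → d = √(4A/π) = 44.80 mm.

d = 44.8 mm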